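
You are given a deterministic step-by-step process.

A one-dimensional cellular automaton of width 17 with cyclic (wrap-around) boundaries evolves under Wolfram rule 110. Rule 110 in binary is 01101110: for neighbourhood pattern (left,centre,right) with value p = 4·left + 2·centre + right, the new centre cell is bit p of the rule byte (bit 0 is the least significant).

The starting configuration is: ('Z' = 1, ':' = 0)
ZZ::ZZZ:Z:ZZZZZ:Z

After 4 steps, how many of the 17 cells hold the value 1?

8

step 0: ZZ::ZZZ:Z:ZZZZZ:Z
step 1: :Z:ZZ:ZZZZZ:::ZZZ
step 2: ZZZZZZZ:::Z::ZZ:Z
step 3: ::::::Z::ZZ:ZZZZZ
step 4: :::::ZZ:ZZZZZ:::Z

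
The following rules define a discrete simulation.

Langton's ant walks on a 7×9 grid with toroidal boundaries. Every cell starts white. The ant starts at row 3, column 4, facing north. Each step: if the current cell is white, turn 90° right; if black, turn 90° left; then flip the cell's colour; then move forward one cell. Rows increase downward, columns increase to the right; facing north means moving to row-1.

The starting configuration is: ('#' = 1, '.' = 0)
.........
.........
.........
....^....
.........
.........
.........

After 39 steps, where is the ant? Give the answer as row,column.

6,4

gen 0: .........
.........
.........
....^....
.........
.........
.........
gen 1: .........
.........
.........
....#>...
.........
.........
.........
gen 2: .........
.........
.........
....##...
.....v...
.........
.........
gen 3: .........
.........
.........
....##...
....<#...
.........
.........
gen 4: .........
.........
.........
....^#...
....##...
.........
.........
gen 5: .........
.........
.........
...<.#...
....##...
.........
.........
gen 6: .........
.........
...^.....
...#.#...
....##...
.........
.........
gen 7: .........
.........
...#>....
...#.#...
....##...
.........
.........
gen 8: .........
.........
...##....
...#v#...
....##...
.........
.........
gen 9: .........
.........
...##....
...<##...
....##...
.........
.........
gen 10: .........
.........
...##....
....##...
...v##...
.........
.........
gen 11: .........
.........
...##....
....##...
..<###...
.........
.........
gen 12: .........
.........
...##....
..^.##...
..####...
.........
.........
gen 13: .........
.........
...##....
..#>##...
..####...
.........
.........
gen 14: .........
.........
...##....
..####...
..#v##...
.........
.........
gen 15: .........
.........
...##....
..####...
..#.>#...
.........
.........
gen 16: .........
.........
...##....
..##^#...
..#..#...
.........
.........
gen 17: .........
.........
...##....
..#<.#...
..#..#...
.........
.........
gen 18: .........
.........
...##....
..#..#...
..#v.#...
.........
.........
gen 19: .........
.........
...##....
..#..#...
..<#.#...
.........
.........
gen 20: .........
.........
...##....
..#..#...
...#.#...
..v......
.........
gen 21: .........
.........
...##....
..#..#...
...#.#...
.<#......
.........
gen 22: .........
.........
...##....
..#..#...
.^.#.#...
.##......
.........
gen 23: .........
.........
...##....
..#..#...
.#>#.#...
.##......
.........
gen 24: .........
.........
...##....
..#..#...
.###.#...
.#v......
.........
gen 25: .........
.........
...##....
..#..#...
.###.#...
.#.>.....
.........
gen 26: .........
.........
...##....
..#..#...
.###.#...
.#.#.....
...v.....
gen 27: .........
.........
...##....
..#..#...
.###.#...
.#.#.....
..<#.....
gen 28: .........
.........
...##....
..#..#...
.###.#...
.#^#.....
..##.....
gen 29: .........
.........
...##....
..#..#...
.###.#...
.##>.....
..##.....
gen 30: .........
.........
...##....
..#..#...
.##^.#...
.##......
..##.....
gen 31: .........
.........
...##....
..#..#...
.#<..#...
.##......
..##.....
gen 32: .........
.........
...##....
..#..#...
.#...#...
.#v......
..##.....
gen 33: .........
.........
...##....
..#..#...
.#...#...
.#.>.....
..##.....
gen 34: .........
.........
...##....
..#..#...
.#...#...
.#.#.....
..#v.....
gen 35: .........
.........
...##....
..#..#...
.#...#...
.#.#.....
..#.>....
gen 36: ....v....
.........
...##....
..#..#...
.#...#...
.#.#.....
..#.#....
gen 37: ...<#....
.........
...##....
..#..#...
.#...#...
.#.#.....
..#.#....
gen 38: ...##....
.........
...##....
..#..#...
.#...#...
.#.#.....
..#^#....
gen 39: ...##....
.........
...##....
..#..#...
.#...#...
.#.#.....
..##>....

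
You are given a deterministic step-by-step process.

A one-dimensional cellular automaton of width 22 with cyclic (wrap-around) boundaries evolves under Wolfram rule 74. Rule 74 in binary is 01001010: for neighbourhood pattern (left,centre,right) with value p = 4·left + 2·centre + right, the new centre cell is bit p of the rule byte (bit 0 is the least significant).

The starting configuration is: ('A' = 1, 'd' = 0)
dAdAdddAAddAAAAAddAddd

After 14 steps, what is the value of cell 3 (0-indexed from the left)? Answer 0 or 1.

gen 0: dAdAdddAAddAAAAAddAddd
gen 1: AdddddAAAdAAdddAdAdddd
gen 2: dddddAAdAdAAddAddddddA
gen 3: ddddAAAdddAAdAddddddAd
gen 4: dddAAdAddAAAdddddddAdd
gen 5: ddAAAdddAAdAddddddAddd
gen 6: dAAdAddAAAdddddddAdddd
gen 7: AAAdddAAdAddddddAddddd
gen 8: AdAddAAAdddddddAdddddA
gen 9: AdddAAdAddddddAdddddAA
gen 10: AddAAAdddddddAdddddAAd
gen 11: ddAAdAddddddAdddddAAAd
gen 12: dAAAdddddddAdddddAAdAd
gen 13: AAdAddddddAdddddAAAddd
gen 14: AAdddddddAdddddAAdAddA

0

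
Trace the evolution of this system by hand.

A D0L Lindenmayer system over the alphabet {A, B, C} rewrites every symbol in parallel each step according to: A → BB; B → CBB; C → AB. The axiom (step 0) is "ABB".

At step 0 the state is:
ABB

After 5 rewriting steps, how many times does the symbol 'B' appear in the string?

0) ABB
1) BBCBBCBB
2) CBBCBBABCBBCBBABCBBCBB
3) ABCBBCBBABCBBCBBBBCBBABCBBCBBABCBBCBBBBCBBABCBBCBBABCBBCBB
4) BBCBBABCBBCBBABCBBCBBBBCBBABCBBCBBABCBBCBBCBBCBBABCBBCBBBB…BBCBBCBBABCBBCBBBBCBBABCBBCBBABCBBCBBBBCBBABCBBCBBABCBBCBB  (len 154)
5) CBBCBBABCBBCBBBBCBBABCBBCBBABCBBCBBBBCBBABCBBCBBABCBBCBBCB…BBCBBCBBABCBBCBBBBCBBABCBBCBBABCBBCBBBBCBBABCBBCBBABCBBCBB  (len 410)

270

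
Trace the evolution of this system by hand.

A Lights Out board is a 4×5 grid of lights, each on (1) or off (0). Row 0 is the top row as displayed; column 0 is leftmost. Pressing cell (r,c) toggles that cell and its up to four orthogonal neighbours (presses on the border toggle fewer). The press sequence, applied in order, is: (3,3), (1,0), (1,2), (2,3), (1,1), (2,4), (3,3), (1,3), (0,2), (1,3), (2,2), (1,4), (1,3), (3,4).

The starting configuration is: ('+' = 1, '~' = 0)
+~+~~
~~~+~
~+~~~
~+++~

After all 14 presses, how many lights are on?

11

t=0: +~+~~
~~~+~
~+~~~
~+++~
t=1: +~+~~
~~~+~
~+~+~
~+~~+
t=2: ~~+~~
++~+~
++~+~
~+~~+
t=3: ~~~~~
+~+~~
++++~
~+~~+
t=4: ~~~~~
+~++~
++~~+
~+~++
t=5: ~+~~~
~+~+~
+~~~+
~+~++
t=6: ~+~~~
~+~++
+~~+~
~+~+~
t=7: ~+~~~
~+~++
+~~~~
~++~+
t=8: ~+~+~
~++~~
+~~+~
~++~+
t=9: ~~+~~
~+~~~
+~~+~
~++~+
t=10: ~~++~
~++++
+~~~~
~++~+
t=11: ~~++~
~+~++
++++~
~+~~+
t=12: ~~+++
~+~~~
+++++
~+~~+
t=13: ~~+~+
~++++
+++~+
~+~~+
t=14: ~~+~+
~++++
+++~~
~+~+~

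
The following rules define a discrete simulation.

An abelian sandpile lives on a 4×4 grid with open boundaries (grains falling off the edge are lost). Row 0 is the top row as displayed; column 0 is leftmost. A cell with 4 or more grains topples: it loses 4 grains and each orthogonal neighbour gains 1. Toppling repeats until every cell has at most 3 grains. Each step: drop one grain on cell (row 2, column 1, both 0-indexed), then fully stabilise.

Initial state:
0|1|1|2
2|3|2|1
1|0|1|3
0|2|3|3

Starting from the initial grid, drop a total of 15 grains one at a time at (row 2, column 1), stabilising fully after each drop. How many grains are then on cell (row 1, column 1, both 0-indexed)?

2

gen 0: 0|1|1|2
2|3|2|1
1|0|1|3
0|2|3|3
gen 1: 0|1|1|2
2|3|2|1
1|1|1|3
0|2|3|3
gen 2: 0|1|1|2
2|3|2|1
1|2|1|3
0|2|3|3
gen 3: 0|1|1|2
2|3|2|1
1|3|1|3
0|2|3|3
gen 4: 0|2|1|2
3|0|3|1
2|1|2|3
0|3|3|3
gen 5: 0|2|1|2
3|0|3|1
2|2|2|3
0|3|3|3
gen 6: 0|2|1|2
3|0|3|1
2|3|2|3
0|3|3|3
gen 7: 0|2|2|2
3|2|0|3
3|2|2|1
1|1|2|1
gen 8: 0|2|2|2
3|2|0|3
3|3|2|1
1|1|2|1
gen 9: 1|3|2|2
1|0|1|3
1|2|3|1
2|2|2|1
gen 10: 1|3|2|2
1|0|1|3
1|3|3|1
2|2|2|1
gen 11: 1|3|2|2
1|1|2|3
2|1|0|2
2|3|3|1
gen 12: 1|3|2|2
1|1|2|3
2|2|0|2
2|3|3|1
gen 13: 1|3|2|2
1|1|2|3
2|3|0|2
2|3|3|1
gen 14: 1|3|2|2
1|2|2|3
3|1|2|2
3|1|0|2
gen 15: 1|3|2|2
1|2|2|3
3|2|2|2
3|1|0|2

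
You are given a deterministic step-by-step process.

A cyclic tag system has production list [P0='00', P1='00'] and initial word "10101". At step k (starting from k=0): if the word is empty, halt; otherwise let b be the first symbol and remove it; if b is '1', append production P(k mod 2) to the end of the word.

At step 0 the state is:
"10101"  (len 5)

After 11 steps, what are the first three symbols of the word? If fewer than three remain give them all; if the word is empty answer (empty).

(empty)

0) "10101"  (len 5)
1) "010100"  (len 6)
2) "10100"  (len 5)
3) "010000"  (len 6)
4) "10000"  (len 5)
5) "000000"  (len 6)
6) "00000"  (len 5)
7) "0000"  (len 4)
8) "000"  (len 3)
9) "00"  (len 2)
10) "0"  (len 1)
11) (halted — word empty)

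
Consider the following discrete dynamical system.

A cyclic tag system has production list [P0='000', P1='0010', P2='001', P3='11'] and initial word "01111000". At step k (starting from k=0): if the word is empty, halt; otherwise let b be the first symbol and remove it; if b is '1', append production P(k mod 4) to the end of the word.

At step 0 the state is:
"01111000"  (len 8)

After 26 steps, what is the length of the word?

t=0: "01111000"  (len 8)
t=1: "1111000"  (len 7)
t=2: "1110000010"  (len 10)
t=3: "110000010001"  (len 12)
t=4: "1000001000111"  (len 13)
t=5: "000001000111000"  (len 15)
t=6: "00001000111000"  (len 14)
t=7: "0001000111000"  (len 13)
t=8: "001000111000"  (len 12)
t=9: "01000111000"  (len 11)
t=10: "1000111000"  (len 10)
t=11: "000111000001"  (len 12)
t=12: "00111000001"  (len 11)
t=13: "0111000001"  (len 10)
t=14: "111000001"  (len 9)
t=15: "11000001001"  (len 11)
t=16: "100000100111"  (len 12)
t=17: "00000100111000"  (len 14)
t=18: "0000100111000"  (len 13)
t=19: "000100111000"  (len 12)
t=20: "00100111000"  (len 11)
t=21: "0100111000"  (len 10)
t=22: "100111000"  (len 9)
t=23: "00111000001"  (len 11)
t=24: "0111000001"  (len 10)
t=25: "111000001"  (len 9)
t=26: "110000010010"  (len 12)

12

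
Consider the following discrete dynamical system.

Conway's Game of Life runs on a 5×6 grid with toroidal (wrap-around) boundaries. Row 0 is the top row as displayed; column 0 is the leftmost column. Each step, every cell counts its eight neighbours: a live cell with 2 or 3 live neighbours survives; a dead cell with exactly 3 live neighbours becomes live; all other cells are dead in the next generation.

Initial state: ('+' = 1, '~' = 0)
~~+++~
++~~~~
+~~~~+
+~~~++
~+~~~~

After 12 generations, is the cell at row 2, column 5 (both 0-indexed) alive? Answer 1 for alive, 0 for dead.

0) ~~+++~
++~~~~
+~~~~+
+~~~++
~+~~~~
1) +~++~~
+++++~
~~~~+~
~+~~+~
+++~~~
2) ~~~~+~
+~~~+~
+~~~+~
++++~+
+~~~~+
3) +~~~+~
~~~++~
~~+~+~
~~++~~
~~++~~
4) ~~+~++
~~~~+~
~~+~+~
~+~~+~
~++~+~
5) ~++~++
~~~~+~
~~~~++
~+~~++
+++~+~
6) ~~+~+~
+~~~~~
+~~+~~
~++~~~
~~~~~~
7) ~~~~~~
~+~+~+
+~+~~~
~++~~~
~+++~~
8) ++~++~
+++~~~
+~~+~~
+~~~~~
~+~+~~
9) ~~~+++
~~~~+~
+~+~~+
+++~~~
~+~+++
10) +~+~~~
+~~~~~
+~++~+
~~~~~~
~+~~~~
11) +~~~~~
+~++~~
++~~~+
+++~~~
~+~~~~
12) +~+~~~
~~+~~~
~~~+~+
~~+~~+
~~+~~~

1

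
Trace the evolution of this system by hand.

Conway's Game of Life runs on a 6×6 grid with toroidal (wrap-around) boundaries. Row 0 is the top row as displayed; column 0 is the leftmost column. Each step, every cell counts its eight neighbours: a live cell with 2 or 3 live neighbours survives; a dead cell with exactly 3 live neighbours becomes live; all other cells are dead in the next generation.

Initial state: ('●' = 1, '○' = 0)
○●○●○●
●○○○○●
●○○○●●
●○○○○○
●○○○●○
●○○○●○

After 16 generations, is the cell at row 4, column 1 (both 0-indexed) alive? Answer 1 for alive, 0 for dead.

gen 0: ○●○●○●
●○○○○●
●○○○●●
●○○○○○
●○○○●○
●○○○●○
gen 1: ○●○○○○
○●○○○○
○●○○●○
●●○○●○
●●○○○○
●●○●●○
gen 2: ○●○○○○
●●●○○○
○●●○○●
○○●○○○
○○○●●○
○○○○○●
gen 3: ○●●○○○
○○○○○○
○○○●○○
○●●○●○
○○○●●○
○○○○●○
gen 4: ○○○○○○
○○●○○○
○○●●○○
○○●○●○
○○●○●●
○○●○●○
gen 5: ○○○●○○
○○●●○○
○●●○○○
○●●○●●
○●●○●●
○○○○●●
gen 6: ○○●●○○
○●○●○○
●○○○●○
○○○○●●
○●●○○○
●○●○○●
gen 7: ●○○●●○
○●○●●○
●○○●●○
●●○●●●
○●●●●○
●○○○○○
gen 8: ●●●●●○
●●○○○○
○○○○○○
○○○○○○
○○○○○○
●○○○○○
gen 9: ○○●●○○
●○○●○●
○○○○○○
○○○○○○
○○○○○○
●○●●○●
gen 10: ○○○○○○
○○●●●○
○○○○○○
○○○○○○
○○○○○○
○●●●●○
gen 11: ○●○○○○
○○○●○○
○○○●○○
○○○○○○
○○●●○○
○○●●○○
gen 12: ○○○●○○
○○●○○○
○○○○○○
○○●●○○
○○●●○○
○●○●○○
gen 13: ○○○●○○
○○○○○○
○○●●○○
○○●●○○
○●○○●○
○○○●●○
gen 14: ○○○●●○
○○●●○○
○○●●○○
○●○○●○
○○○○●○
○○●●●○
gen 15: ○○○○○○
○○○○○○
○●○○●○
○○●○●○
○○●○●●
○○●○○●
gen 16: ○○○○○○
○○○○○○
○○○●○○
○●●○●○
○●●○●●
○○○●●●

1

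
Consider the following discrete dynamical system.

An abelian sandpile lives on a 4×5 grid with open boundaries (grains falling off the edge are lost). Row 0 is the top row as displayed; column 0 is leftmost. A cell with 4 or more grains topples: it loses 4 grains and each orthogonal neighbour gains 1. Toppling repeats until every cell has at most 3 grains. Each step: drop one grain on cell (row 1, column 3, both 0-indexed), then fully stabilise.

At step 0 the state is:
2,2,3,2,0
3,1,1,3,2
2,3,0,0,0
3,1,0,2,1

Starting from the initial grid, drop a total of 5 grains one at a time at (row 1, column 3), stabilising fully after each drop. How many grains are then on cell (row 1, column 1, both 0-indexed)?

2

step 0: 2,2,3,2,0
3,1,1,3,2
2,3,0,0,0
3,1,0,2,1
step 1: 2,2,3,3,0
3,1,2,0,3
2,3,0,1,0
3,1,0,2,1
step 2: 2,2,3,3,0
3,1,2,1,3
2,3,0,1,0
3,1,0,2,1
step 3: 2,2,3,3,0
3,1,2,2,3
2,3,0,1,0
3,1,0,2,1
step 4: 2,2,3,3,0
3,1,2,3,3
2,3,0,1,0
3,1,0,2,1
step 5: 2,3,1,1,2
3,2,0,3,0
2,3,1,2,1
3,1,0,2,1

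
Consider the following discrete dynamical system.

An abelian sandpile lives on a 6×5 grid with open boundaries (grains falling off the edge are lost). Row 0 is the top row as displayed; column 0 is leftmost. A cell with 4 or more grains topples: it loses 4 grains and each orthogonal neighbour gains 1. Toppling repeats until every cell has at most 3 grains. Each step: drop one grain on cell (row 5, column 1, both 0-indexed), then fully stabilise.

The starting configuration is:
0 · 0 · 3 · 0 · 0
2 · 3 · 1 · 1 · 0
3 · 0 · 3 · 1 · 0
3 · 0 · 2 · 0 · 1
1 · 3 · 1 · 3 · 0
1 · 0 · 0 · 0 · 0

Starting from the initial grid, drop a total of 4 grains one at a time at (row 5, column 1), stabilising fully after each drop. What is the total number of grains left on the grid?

k=0  0 · 0 · 3 · 0 · 0
2 · 3 · 1 · 1 · 0
3 · 0 · 3 · 1 · 0
3 · 0 · 2 · 0 · 1
1 · 3 · 1 · 3 · 0
1 · 0 · 0 · 0 · 0
k=1  0 · 0 · 3 · 0 · 0
2 · 3 · 1 · 1 · 0
3 · 0 · 3 · 1 · 0
3 · 0 · 2 · 0 · 1
1 · 3 · 1 · 3 · 0
1 · 1 · 0 · 0 · 0
k=2  0 · 0 · 3 · 0 · 0
2 · 3 · 1 · 1 · 0
3 · 0 · 3 · 1 · 0
3 · 0 · 2 · 0 · 1
1 · 3 · 1 · 3 · 0
1 · 2 · 0 · 0 · 0
k=3  0 · 0 · 3 · 0 · 0
2 · 3 · 1 · 1 · 0
3 · 0 · 3 · 1 · 0
3 · 0 · 2 · 0 · 1
1 · 3 · 1 · 3 · 0
1 · 3 · 0 · 0 · 0
k=4  0 · 0 · 3 · 0 · 0
2 · 3 · 1 · 1 · 0
3 · 0 · 3 · 1 · 0
3 · 1 · 2 · 0 · 1
2 · 0 · 2 · 3 · 0
2 · 1 · 1 · 0 · 0

35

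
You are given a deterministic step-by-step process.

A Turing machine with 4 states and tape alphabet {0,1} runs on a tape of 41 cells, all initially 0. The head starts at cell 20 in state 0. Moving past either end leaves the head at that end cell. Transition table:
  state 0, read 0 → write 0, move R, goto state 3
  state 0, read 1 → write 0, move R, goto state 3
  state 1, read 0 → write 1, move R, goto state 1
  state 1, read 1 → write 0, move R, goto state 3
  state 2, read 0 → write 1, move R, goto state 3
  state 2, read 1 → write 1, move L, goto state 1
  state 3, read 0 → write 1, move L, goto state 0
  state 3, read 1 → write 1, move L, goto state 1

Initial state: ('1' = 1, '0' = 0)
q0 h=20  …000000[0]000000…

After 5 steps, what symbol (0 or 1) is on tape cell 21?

1

k=0  q0 h=20  …000000[0]000000…
k=1  q3 h=21  …000000[0]000000…
k=2  q0 h=20  …000000[0]100000…
k=3  q3 h=21  …000000[1]000000…
k=4  q1 h=20  …000000[0]100000…
k=5  q1 h=21  …000001[1]000000…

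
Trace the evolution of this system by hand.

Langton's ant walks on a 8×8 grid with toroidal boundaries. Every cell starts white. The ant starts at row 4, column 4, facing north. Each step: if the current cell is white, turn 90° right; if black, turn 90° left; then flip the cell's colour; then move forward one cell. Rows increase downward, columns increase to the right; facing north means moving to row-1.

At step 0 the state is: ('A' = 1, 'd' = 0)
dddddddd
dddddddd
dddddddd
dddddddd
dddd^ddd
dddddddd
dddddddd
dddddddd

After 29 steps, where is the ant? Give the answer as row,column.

[0] dddddddd
dddddddd
dddddddd
dddddddd
dddd^ddd
dddddddd
dddddddd
dddddddd
[1] dddddddd
dddddddd
dddddddd
dddddddd
ddddA>dd
dddddddd
dddddddd
dddddddd
[2] dddddddd
dddddddd
dddddddd
dddddddd
ddddAAdd
dddddvdd
dddddddd
dddddddd
[3] dddddddd
dddddddd
dddddddd
dddddddd
ddddAAdd
dddd<Add
dddddddd
dddddddd
[4] dddddddd
dddddddd
dddddddd
dddddddd
dddd^Add
ddddAAdd
dddddddd
dddddddd
[5] dddddddd
dddddddd
dddddddd
dddddddd
ddd<dAdd
ddddAAdd
dddddddd
dddddddd
[6] dddddddd
dddddddd
dddddddd
ddd^dddd
dddAdAdd
ddddAAdd
dddddddd
dddddddd
[7] dddddddd
dddddddd
dddddddd
dddA>ddd
dddAdAdd
ddddAAdd
dddddddd
dddddddd
[8] dddddddd
dddddddd
dddddddd
dddAAddd
dddAvAdd
ddddAAdd
dddddddd
dddddddd
[9] dddddddd
dddddddd
dddddddd
dddAAddd
ddd<AAdd
ddddAAdd
dddddddd
dddddddd
[10] dddddddd
dddddddd
dddddddd
dddAAddd
ddddAAdd
dddvAAdd
dddddddd
dddddddd
[11] dddddddd
dddddddd
dddddddd
dddAAddd
ddddAAdd
dd<AAAdd
dddddddd
dddddddd
[12] dddddddd
dddddddd
dddddddd
dddAAddd
dd^dAAdd
ddAAAAdd
dddddddd
dddddddd
[13] dddddddd
dddddddd
dddddddd
dddAAddd
ddA>AAdd
ddAAAAdd
dddddddd
dddddddd
[14] dddddddd
dddddddd
dddddddd
dddAAddd
ddAAAAdd
ddAvAAdd
dddddddd
dddddddd
[15] dddddddd
dddddddd
dddddddd
dddAAddd
ddAAAAdd
ddAd>Add
dddddddd
dddddddd
[16] dddddddd
dddddddd
dddddddd
dddAAddd
ddAA^Add
ddAddAdd
dddddddd
dddddddd
[17] dddddddd
dddddddd
dddddddd
dddAAddd
ddA<dAdd
ddAddAdd
dddddddd
dddddddd
[18] dddddddd
dddddddd
dddddddd
dddAAddd
ddAddAdd
ddAvdAdd
dddddddd
dddddddd
[19] dddddddd
dddddddd
dddddddd
dddAAddd
ddAddAdd
dd<AdAdd
dddddddd
dddddddd
[20] dddddddd
dddddddd
dddddddd
dddAAddd
ddAddAdd
dddAdAdd
ddvddddd
dddddddd
[21] dddddddd
dddddddd
dddddddd
dddAAddd
ddAddAdd
dddAdAdd
d<Addddd
dddddddd
[22] dddddddd
dddddddd
dddddddd
dddAAddd
ddAddAdd
d^dAdAdd
dAAddddd
dddddddd
[23] dddddddd
dddddddd
dddddddd
dddAAddd
ddAddAdd
dA>AdAdd
dAAddddd
dddddddd
[24] dddddddd
dddddddd
dddddddd
dddAAddd
ddAddAdd
dAAAdAdd
dAvddddd
dddddddd
[25] dddddddd
dddddddd
dddddddd
dddAAddd
ddAddAdd
dAAAdAdd
dAd>dddd
dddddddd
[26] dddddddd
dddddddd
dddddddd
dddAAddd
ddAddAdd
dAAAdAdd
dAdAdddd
dddvdddd
[27] dddddddd
dddddddd
dddddddd
dddAAddd
ddAddAdd
dAAAdAdd
dAdAdddd
dd<Adddd
[28] dddddddd
dddddddd
dddddddd
dddAAddd
ddAddAdd
dAAAdAdd
dA^Adddd
ddAAdddd
[29] dddddddd
dddddddd
dddddddd
dddAAddd
ddAddAdd
dAAAdAdd
dAA>dddd
ddAAdddd

6,3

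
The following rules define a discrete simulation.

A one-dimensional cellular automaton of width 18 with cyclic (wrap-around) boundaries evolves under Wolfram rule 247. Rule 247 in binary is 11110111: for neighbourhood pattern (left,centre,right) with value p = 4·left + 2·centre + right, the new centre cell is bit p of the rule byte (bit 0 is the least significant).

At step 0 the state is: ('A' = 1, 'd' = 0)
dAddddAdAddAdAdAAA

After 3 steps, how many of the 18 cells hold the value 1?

[0] dAddddAdAddAdAdAAA
[1] AAAAAAAAAAAAAAAdAA
[2] AAAAAAAAAAAAAAAAdA
[3] AAAAAAAAAAAAAAAAAd

17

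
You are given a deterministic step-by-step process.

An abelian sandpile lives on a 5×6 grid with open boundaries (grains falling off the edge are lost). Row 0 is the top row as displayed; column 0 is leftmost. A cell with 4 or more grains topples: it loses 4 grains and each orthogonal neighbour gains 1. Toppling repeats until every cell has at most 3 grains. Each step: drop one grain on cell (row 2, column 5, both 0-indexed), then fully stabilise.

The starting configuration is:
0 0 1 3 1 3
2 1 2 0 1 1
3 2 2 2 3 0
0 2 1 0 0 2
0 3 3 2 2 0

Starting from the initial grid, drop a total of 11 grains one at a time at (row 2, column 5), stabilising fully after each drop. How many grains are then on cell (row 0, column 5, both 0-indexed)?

k=0  0 0 1 3 1 3
2 1 2 0 1 1
3 2 2 2 3 0
0 2 1 0 0 2
0 3 3 2 2 0
k=1  0 0 1 3 1 3
2 1 2 0 1 1
3 2 2 2 3 1
0 2 1 0 0 2
0 3 3 2 2 0
k=2  0 0 1 3 1 3
2 1 2 0 1 1
3 2 2 2 3 2
0 2 1 0 0 2
0 3 3 2 2 0
k=3  0 0 1 3 1 3
2 1 2 0 1 1
3 2 2 2 3 3
0 2 1 0 0 2
0 3 3 2 2 0
k=4  0 0 1 3 1 3
2 1 2 0 2 2
3 2 2 3 0 1
0 2 1 0 1 3
0 3 3 2 2 0
k=5  0 0 1 3 1 3
2 1 2 0 2 2
3 2 2 3 0 2
0 2 1 0 1 3
0 3 3 2 2 0
k=6  0 0 1 3 1 3
2 1 2 0 2 2
3 2 2 3 0 3
0 2 1 0 1 3
0 3 3 2 2 0
k=7  0 0 1 3 1 3
2 1 2 0 2 3
3 2 2 3 1 1
0 2 1 0 2 0
0 3 3 2 2 1
k=8  0 0 1 3 1 3
2 1 2 0 2 3
3 2 2 3 1 2
0 2 1 0 2 0
0 3 3 2 2 1
k=9  0 0 1 3 1 3
2 1 2 0 2 3
3 2 2 3 1 3
0 2 1 0 2 0
0 3 3 2 2 1
k=10  0 0 1 3 2 0
2 1 2 0 3 1
3 2 2 3 2 1
0 2 1 0 2 1
0 3 3 2 2 1
k=11  0 0 1 3 2 0
2 1 2 0 3 1
3 2 2 3 2 2
0 2 1 0 2 1
0 3 3 2 2 1

0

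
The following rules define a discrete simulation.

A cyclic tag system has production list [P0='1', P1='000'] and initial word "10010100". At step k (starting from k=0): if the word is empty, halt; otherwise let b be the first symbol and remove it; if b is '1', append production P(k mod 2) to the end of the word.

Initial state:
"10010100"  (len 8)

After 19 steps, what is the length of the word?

gen 0: "10010100"  (len 8)
gen 1: "00101001"  (len 8)
gen 2: "0101001"  (len 7)
gen 3: "101001"  (len 6)
gen 4: "01001000"  (len 8)
gen 5: "1001000"  (len 7)
gen 6: "001000000"  (len 9)
gen 7: "01000000"  (len 8)
gen 8: "1000000"  (len 7)
gen 9: "0000001"  (len 7)
gen 10: "000001"  (len 6)
gen 11: "00001"  (len 5)
gen 12: "0001"  (len 4)
gen 13: "001"  (len 3)
gen 14: "01"  (len 2)
gen 15: "1"  (len 1)
gen 16: "000"  (len 3)
gen 17: "00"  (len 2)
gen 18: "0"  (len 1)
gen 19: (halted — word empty)

0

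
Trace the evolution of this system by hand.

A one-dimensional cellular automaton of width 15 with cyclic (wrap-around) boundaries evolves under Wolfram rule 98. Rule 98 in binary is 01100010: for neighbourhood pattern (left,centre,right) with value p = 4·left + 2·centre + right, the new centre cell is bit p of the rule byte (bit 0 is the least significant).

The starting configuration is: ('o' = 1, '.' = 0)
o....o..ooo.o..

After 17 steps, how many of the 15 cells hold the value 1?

gen 0: o....o..ooo.o..
gen 1: ....o..o..oo..o
gen 2: ...o..o..o.o.o.
gen 3: ..o..o..o.o.o..
gen 4: .o..o..o.o.o...
gen 5: o..o..o.o.o....
gen 6: ..o..o.o.o....o
gen 7: .o..o.o.o....o.
gen 8: o..o.o.o....o..
gen 9: ..o.o.o....o..o
gen 10: .o.o.o....o..o.
gen 11: o.o.o....o..o..
gen 12: .o.o....o..o..o
gen 13: o.o....o..o..o.
gen 14: .o....o..o..o.o
gen 15: o....o..o..o.o.
gen 16: ....o..o..o.o.o
gen 17: ...o..o..o.o.o.

5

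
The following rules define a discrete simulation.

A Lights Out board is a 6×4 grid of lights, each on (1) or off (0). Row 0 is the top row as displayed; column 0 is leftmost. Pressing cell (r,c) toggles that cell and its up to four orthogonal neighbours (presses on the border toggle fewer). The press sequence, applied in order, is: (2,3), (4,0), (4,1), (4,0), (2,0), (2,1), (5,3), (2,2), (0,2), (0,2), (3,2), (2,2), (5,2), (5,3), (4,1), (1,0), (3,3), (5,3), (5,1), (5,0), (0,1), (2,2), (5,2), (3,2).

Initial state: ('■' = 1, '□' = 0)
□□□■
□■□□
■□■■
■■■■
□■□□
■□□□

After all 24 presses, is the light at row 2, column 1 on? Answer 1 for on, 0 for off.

[0] □□□■
□■□□
■□■■
■■■■
□■□□
■□□□
[1] □□□■
□■□■
■□□□
■■■□
□■□□
■□□□
[2] □□□■
□■□■
■□□□
□■■□
■□□□
□□□□
[3] □□□■
□■□■
■□□□
□□■□
□■■□
□■□□
[4] □□□■
□■□■
■□□□
■□■□
■□■□
■■□□
[5] □□□■
■■□■
□■□□
□□■□
■□■□
■■□□
[6] □□□■
■□□■
■□■□
□■■□
■□■□
■■□□
[7] □□□■
■□□■
■□■□
□■■□
■□■■
■■■■
[8] □□□■
■□■■
■■□■
□■□□
■□■■
■■■■
[9] □■■□
■□□■
■■□■
□■□□
■□■■
■■■■
[10] □□□■
■□■■
■■□■
□■□□
■□■■
■■■■
[11] □□□■
■□■■
■■■■
□□■■
■□□■
■■■■
[12] □□□■
■□□■
■□□□
□□□■
■□□■
■■■■
[13] □□□■
■□□■
■□□□
□□□■
■□■■
■□□□
[14] □□□■
■□□■
■□□□
□□□■
■□■□
■□■■
[15] □□□■
■□□■
■□□□
□■□■
□■□□
■■■■
[16] ■□□■
□■□■
□□□□
□■□■
□■□□
■■■■
[17] ■□□■
□■□■
□□□■
□■■□
□■□■
■■■■
[18] ■□□■
□■□■
□□□■
□■■□
□■□□
■■□□
[19] ■□□■
□■□■
□□□■
□■■□
□□□□
□□■□
[20] ■□□■
□■□■
□□□■
□■■□
■□□□
■■■□
[21] □■■■
□□□■
□□□■
□■■□
■□□□
■■■□
[22] □■■■
□□■■
□■■□
□■□□
■□□□
■■■□
[23] □■■■
□□■■
□■■□
□■□□
■□■□
■□□■
[24] □■■■
□□■■
□■□□
□□■■
■□□□
■□□■

1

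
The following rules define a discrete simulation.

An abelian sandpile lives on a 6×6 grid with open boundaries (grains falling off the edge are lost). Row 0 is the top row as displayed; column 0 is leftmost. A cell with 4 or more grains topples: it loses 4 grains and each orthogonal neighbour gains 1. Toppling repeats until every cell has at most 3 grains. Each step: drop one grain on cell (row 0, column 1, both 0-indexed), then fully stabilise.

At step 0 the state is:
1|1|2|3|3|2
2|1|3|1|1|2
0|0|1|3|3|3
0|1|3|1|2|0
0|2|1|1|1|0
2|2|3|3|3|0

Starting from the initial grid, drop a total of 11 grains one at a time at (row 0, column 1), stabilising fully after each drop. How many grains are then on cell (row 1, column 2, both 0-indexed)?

1

gen 0: 1|1|2|3|3|2
2|1|3|1|1|2
0|0|1|3|3|3
0|1|3|1|2|0
0|2|1|1|1|0
2|2|3|3|3|0
gen 1: 1|2|2|3|3|2
2|1|3|1|1|2
0|0|1|3|3|3
0|1|3|1|2|0
0|2|1|1|1|0
2|2|3|3|3|0
gen 2: 1|3|2|3|3|2
2|1|3|1|1|2
0|0|1|3|3|3
0|1|3|1|2|0
0|2|1|1|1|0
2|2|3|3|3|0
gen 3: 2|0|3|3|3|2
2|2|3|1|1|2
0|0|1|3|3|3
0|1|3|1|2|0
0|2|1|1|1|0
2|2|3|3|3|0
gen 4: 2|1|3|3|3|2
2|2|3|1|1|2
0|0|1|3|3|3
0|1|3|1|2|0
0|2|1|1|1|0
2|2|3|3|3|0
gen 5: 2|2|3|3|3|2
2|2|3|1|1|2
0|0|1|3|3|3
0|1|3|1|2|0
0|2|1|1|1|0
2|2|3|3|3|0
gen 6: 2|3|3|3|3|2
2|2|3|1|1|2
0|0|1|3|3|3
0|1|3|1|2|0
0|2|1|1|1|0
2|2|3|3|3|0
gen 7: 3|2|2|1|0|3
3|0|1|3|2|2
0|1|2|3|3|3
0|1|3|1|2|0
0|2|1|1|1|0
2|2|3|3|3|0
gen 8: 3|3|2|1|0|3
3|0|1|3|2|2
0|1|2|3|3|3
0|1|3|1|2|0
0|2|1|1|1|0
2|2|3|3|3|0
gen 9: 1|1|3|1|0|3
0|2|1|3|2|2
1|1|2|3|3|3
0|1|3|1|2|0
0|2|1|1|1|0
2|2|3|3|3|0
gen 10: 1|2|3|1|0|3
0|2|1|3|2|2
1|1|2|3|3|3
0|1|3|1|2|0
0|2|1|1|1|0
2|2|3|3|3|0
gen 11: 1|3|3|1|0|3
0|2|1|3|2|2
1|1|2|3|3|3
0|1|3|1|2|0
0|2|1|1|1|0
2|2|3|3|3|0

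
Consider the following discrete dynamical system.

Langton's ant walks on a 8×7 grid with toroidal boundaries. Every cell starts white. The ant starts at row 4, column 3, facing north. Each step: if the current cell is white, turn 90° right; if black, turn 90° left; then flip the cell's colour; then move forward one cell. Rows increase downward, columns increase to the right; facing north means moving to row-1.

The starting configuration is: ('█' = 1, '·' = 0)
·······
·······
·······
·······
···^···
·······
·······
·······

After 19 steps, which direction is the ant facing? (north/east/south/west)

west

gen 0: ·······
·······
·······
·······
···^···
·······
·······
·······
gen 1: ·······
·······
·······
·······
···█>··
·······
·······
·······
gen 2: ·······
·······
·······
·······
···██··
····v··
·······
·······
gen 3: ·······
·······
·······
·······
···██··
···<█··
·······
·······
gen 4: ·······
·······
·······
·······
···^█··
···██··
·······
·······
gen 5: ·······
·······
·······
·······
··<·█··
···██··
·······
·······
gen 6: ·······
·······
·······
··^····
··█·█··
···██··
·······
·······
gen 7: ·······
·······
·······
··█>···
··█·█··
···██··
·······
·······
gen 8: ·······
·······
·······
··██···
··█v█··
···██··
·······
·······
gen 9: ·······
·······
·······
··██···
··<██··
···██··
·······
·······
gen 10: ·······
·······
·······
··██···
···██··
··v██··
·······
·······
gen 11: ·······
·······
·······
··██···
···██··
·<███··
·······
·······
gen 12: ·······
·······
·······
··██···
·^·██··
·████··
·······
·······
gen 13: ·······
·······
·······
··██···
·█>██··
·████··
·······
·······
gen 14: ·······
·······
·······
··██···
·████··
·█v██··
·······
·······
gen 15: ·······
·······
·······
··██···
·████··
·█·>█··
·······
·······
gen 16: ·······
·······
·······
··██···
·██^█··
·█··█··
·······
·······
gen 17: ·······
·······
·······
··██···
·█<·█··
·█··█··
·······
·······
gen 18: ·······
·······
·······
··██···
·█··█··
·█v·█··
·······
·······
gen 19: ·······
·······
·······
··██···
·█··█··
·<█·█··
·······
·······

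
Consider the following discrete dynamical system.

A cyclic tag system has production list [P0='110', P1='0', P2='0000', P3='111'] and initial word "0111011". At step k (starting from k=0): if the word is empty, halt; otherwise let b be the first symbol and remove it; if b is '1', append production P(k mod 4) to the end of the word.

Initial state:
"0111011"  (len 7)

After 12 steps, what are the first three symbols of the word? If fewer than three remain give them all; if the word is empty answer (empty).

gen 0: "0111011"  (len 7)
gen 1: "111011"  (len 6)
gen 2: "110110"  (len 6)
gen 3: "101100000"  (len 9)
gen 4: "01100000111"  (len 11)
gen 5: "1100000111"  (len 10)
gen 6: "1000001110"  (len 10)
gen 7: "0000011100000"  (len 13)
gen 8: "000011100000"  (len 12)
gen 9: "00011100000"  (len 11)
gen 10: "0011100000"  (len 10)
gen 11: "011100000"  (len 9)
gen 12: "11100000"  (len 8)

111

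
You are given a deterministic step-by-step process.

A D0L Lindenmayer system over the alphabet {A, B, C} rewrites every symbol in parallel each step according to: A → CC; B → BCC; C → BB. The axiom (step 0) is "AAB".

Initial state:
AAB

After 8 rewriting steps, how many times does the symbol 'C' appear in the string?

[0] AAB
[1] CCCCBCC
[2] BBBBBBBBBCCBBBB
[3] BCCBCCBCCBCCBCCBCCBCCBCCBCCBBBBBCCBCCBCCBCC
[4] BCCBBBBBCCBBBBBCCBBBBBCCBBBBBCCBBBBBCCBBBBBCCBBBBBCCBBBBBCCBBBBBCCBCCBCCBCCBCCBBBBBCCBBBBBCCBBBBBCCBBBB
[5] BCCBBBBBCCBCCBCCBCCBCCBBBBBCCBCCBCCBCCBCCBBBBBCCBCCBCCBCCB…CBCCBBBBBCCBCCBCCBCCBCCBBBBBCCBCCBCCBCCBCCBBBBBCCBCCBCCBCC  (len 275)
[6] BCCBBBBBCCBCCBCCBCCBCCBBBBBCCBBBBBCCBBBBBCCBBBBBCCBBBBBCCB…BBBBBCCBBBBBCCBBBBBCCBCCBCCBCCBCCBBBBBCCBBBBBCCBBBBBCCBBBB  (len 687)
[7] BCCBBBBBCCBCCBCCBCCBCCBBBBBCCBBBBBCCBBBBBCCBBBBBCCBBBBBCCB…CBCCBBBBBCCBCCBCCBCCBCCBBBBBCCBCCBCCBCCBCCBBBBBCCBCCBCCBCC  (len 1787)
[8] BCCBBBBBCCBCCBCCBCCBCCBBBBBCCBBBBBCCBBBBBCCBBBBBCCBBBBBCCB…BBBBBCCBBBBBCCBBBBBCCBCCBCCBCCBCCBBBBBCCBBBBBCCBBBBBCCBBBB  (len 4535)

1922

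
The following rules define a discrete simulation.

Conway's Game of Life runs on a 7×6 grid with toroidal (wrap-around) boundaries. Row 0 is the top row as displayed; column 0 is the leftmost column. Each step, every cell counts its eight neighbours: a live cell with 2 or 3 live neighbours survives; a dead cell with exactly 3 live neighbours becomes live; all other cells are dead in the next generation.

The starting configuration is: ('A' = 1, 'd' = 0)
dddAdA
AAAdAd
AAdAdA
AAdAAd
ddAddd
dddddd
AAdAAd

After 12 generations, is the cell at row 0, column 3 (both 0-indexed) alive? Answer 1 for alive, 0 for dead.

0

step 0: dddAdA
AAAdAd
AAdAdA
AAdAAd
ddAddd
dddddd
AAdAAd
step 1: dddddd
dddddd
dddddd
dddAAd
dAAAdd
dAAAdd
AdAAAA
step 2: dddAAA
dddddd
dddddd
dddAAd
dAdddd
dddddA
AdddAA
step 3: AddAdd
ddddAd
dddddd
dddddd
ddddAd
ddddAA
AddAdd
step 4: dddAAA
dddddd
dddddd
dddddd
ddddAA
dddAAA
AddAdd
step 5: dddAAA
ddddAd
dddddd
dddddd
dddAdA
AddAdd
AdAddd
step 6: dddAAA
dddAAA
dddddd
dddddd
ddddAd
AAAAAA
AAAddd
step 7: dAdddd
dddAdA
ddddAd
dddddd
AAAdAd
ddddAd
dddddd
step 8: dddddd
ddddAd
ddddAd
dAdAdA
dAdAdA
dAdAdA
dddddd
step 9: dddddd
dddddd
dddAAA
dddAdA
dAdAdA
dddddd
dddddd
step 10: dddddd
ddddAd
dddAdA
dddAdA
AdAddd
dddddd
dddddd
step 11: dddddd
ddddAd
dddAdA
AdAAdA
dddddd
dddddd
dddddd
step 12: dddddd
ddddAd
AdAAdA
AdAAdA
dddddd
dddddd
dddddd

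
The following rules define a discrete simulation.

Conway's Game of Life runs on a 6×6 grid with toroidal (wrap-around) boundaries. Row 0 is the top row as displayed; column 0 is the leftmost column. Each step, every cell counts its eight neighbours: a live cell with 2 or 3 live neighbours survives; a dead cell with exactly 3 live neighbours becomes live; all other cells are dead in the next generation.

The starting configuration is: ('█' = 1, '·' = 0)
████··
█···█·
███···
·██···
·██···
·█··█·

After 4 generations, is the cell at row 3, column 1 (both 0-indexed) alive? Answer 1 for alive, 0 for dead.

1

[0] ████··
█···█·
███···
·██···
·██···
·█··█·
[1] █·███·
······
█·██·█
···█··
█··█··
······
[2] ···█··
█·····
··███·
██·█·█
······
·██·██
[3] ██████
··█·█·
··███·
██·█·█
···█··
··███·
[4] █·····
█·····
█·····
██···█
██···█
█·····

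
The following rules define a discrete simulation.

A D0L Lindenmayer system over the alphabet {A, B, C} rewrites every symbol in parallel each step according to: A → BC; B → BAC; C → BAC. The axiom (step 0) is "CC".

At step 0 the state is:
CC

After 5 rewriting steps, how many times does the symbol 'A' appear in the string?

88

t=0: CC
t=1: BACBAC
t=2: BACBCBACBACBCBAC
t=3: BACBCBACBACBACBACBCBACBACBCBACBACBACBACBCBAC
t=4: BACBCBACBACBACBACBCBACBACBCBACBACBCBACBACBCBACBACBACBACBCBACBACBCBACBACBACBACBCBACBACBCBACBACBCBACBACBCBACBACBACBACBCBAC
t=5: BACBCBACBACBACBACBCBACBACBCBACBACBCBACBACBCBACBACBACBACBCB…CBCBACBACBACBACBCBACBACBCBACBACBCBACBACBCBACBACBACBACBCBAC  (len 328)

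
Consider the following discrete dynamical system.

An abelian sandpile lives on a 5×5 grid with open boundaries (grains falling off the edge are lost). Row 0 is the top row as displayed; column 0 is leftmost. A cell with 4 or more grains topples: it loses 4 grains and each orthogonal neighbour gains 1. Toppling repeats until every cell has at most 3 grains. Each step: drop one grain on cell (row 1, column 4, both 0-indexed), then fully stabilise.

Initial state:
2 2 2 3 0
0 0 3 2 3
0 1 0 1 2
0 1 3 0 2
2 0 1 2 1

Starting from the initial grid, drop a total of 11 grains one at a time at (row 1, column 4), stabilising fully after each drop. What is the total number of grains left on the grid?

t=0: 2 2 2 3 0
0 0 3 2 3
0 1 0 1 2
0 1 3 0 2
2 0 1 2 1
t=1: 2 2 2 3 1
0 0 3 3 0
0 1 0 1 3
0 1 3 0 2
2 0 1 2 1
t=2: 2 2 2 3 1
0 0 3 3 1
0 1 0 1 3
0 1 3 0 2
2 0 1 2 1
t=3: 2 2 2 3 1
0 0 3 3 2
0 1 0 1 3
0 1 3 0 2
2 0 1 2 1
t=4: 2 2 2 3 1
0 0 3 3 3
0 1 0 1 3
0 1 3 0 2
2 0 1 2 1
t=5: 2 3 0 1 3
0 1 1 2 2
0 1 1 3 0
0 1 3 0 3
2 0 1 2 1
t=6: 2 3 0 1 3
0 1 1 2 3
0 1 1 3 0
0 1 3 0 3
2 0 1 2 1
t=7: 2 3 0 2 0
0 1 1 3 1
0 1 1 3 1
0 1 3 0 3
2 0 1 2 1
t=8: 2 3 0 2 0
0 1 1 3 2
0 1 1 3 1
0 1 3 0 3
2 0 1 2 1
t=9: 2 3 0 2 0
0 1 1 3 3
0 1 1 3 1
0 1 3 0 3
2 0 1 2 1
t=10: 2 3 0 3 1
0 1 2 1 1
0 1 2 0 3
0 1 3 1 3
2 0 1 2 1
t=11: 2 3 0 3 1
0 1 2 1 2
0 1 2 0 3
0 1 3 1 3
2 0 1 2 1

35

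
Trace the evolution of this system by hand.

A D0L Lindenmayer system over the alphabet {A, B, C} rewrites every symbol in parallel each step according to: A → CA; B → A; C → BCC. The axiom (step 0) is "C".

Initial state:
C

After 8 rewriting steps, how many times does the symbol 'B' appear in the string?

265

gen 0: C
gen 1: BCC
gen 2: ABCCBCC
gen 3: CAABCCBCCABCCBCC
gen 4: BCCCACAABCCBCCABCCBCCCAABCCBCCABCCBCC
gen 5: ABCCBCCBCCCABCCCACAABCCBCCABCCBCCCAABCCBCCABCCBCCBCCCACAABCCBCCABCCBCCCAABCCBCCABCCBCC
gen 6: CAABCCBCCABCCBCCABCCBCCBCCCAABCCBCCBCCCABCCCACAABCCBCCABCC…CCBCCCAABCCBCCABCCBCCBCCCACAABCCBCCABCCBCCCAABCCBCCABCCBCC  (len 200)
gen 7: BCCCACAABCCBCCABCCBCCCAABCCBCCABCCBCCCAABCCBCCABCCBCCABCCB…CCBCCCAABCCBCCABCCBCCBCCCACAABCCBCCABCCBCCCAABCCBCCABCCBCC  (len 465)
gen 8: ABCCBCCBCCCABCCCACAABCCBCCABCCBCCCAABCCBCCABCCBCCBCCCACAAB…CCBCCCAABCCBCCABCCBCCBCCCACAABCCBCCABCCBCCCAABCCBCCABCCBCC  (len 1081)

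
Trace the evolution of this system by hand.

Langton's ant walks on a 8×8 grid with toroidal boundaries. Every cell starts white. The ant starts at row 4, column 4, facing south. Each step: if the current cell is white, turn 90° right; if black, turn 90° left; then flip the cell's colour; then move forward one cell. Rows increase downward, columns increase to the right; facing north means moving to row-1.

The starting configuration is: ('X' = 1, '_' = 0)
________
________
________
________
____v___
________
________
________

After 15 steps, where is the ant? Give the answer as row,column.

0) ________
________
________
________
____v___
________
________
________
1) ________
________
________
________
___<X___
________
________
________
2) ________
________
________
___^____
___XX___
________
________
________
3) ________
________
________
___X>___
___XX___
________
________
________
4) ________
________
________
___XX___
___Xv___
________
________
________
5) ________
________
________
___XX___
___X_>__
________
________
________
6) ________
________
________
___XX___
___X_X__
_____v__
________
________
7) ________
________
________
___XX___
___X_X__
____<X__
________
________
8) ________
________
________
___XX___
___X^X__
____XX__
________
________
9) ________
________
________
___XX___
___XX>__
____XX__
________
________
10) ________
________
________
___XX^__
___XX___
____XX__
________
________
11) ________
________
________
___XXX>_
___XX___
____XX__
________
________
12) ________
________
________
___XXXX_
___XX_v_
____XX__
________
________
13) ________
________
________
___XXXX_
___XX<X_
____XX__
________
________
14) ________
________
________
___XX^X_
___XXXX_
____XX__
________
________
15) ________
________
________
___X<_X_
___XXXX_
____XX__
________
________

3,4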